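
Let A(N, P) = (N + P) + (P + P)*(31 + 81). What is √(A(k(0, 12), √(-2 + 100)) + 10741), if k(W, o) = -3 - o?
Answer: √(10726 + 1575*√2) ≈ 113.81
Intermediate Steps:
A(N, P) = N + 225*P (A(N, P) = (N + P) + (2*P)*112 = (N + P) + 224*P = N + 225*P)
√(A(k(0, 12), √(-2 + 100)) + 10741) = √(((-3 - 1*12) + 225*√(-2 + 100)) + 10741) = √(((-3 - 12) + 225*√98) + 10741) = √((-15 + 225*(7*√2)) + 10741) = √((-15 + 1575*√2) + 10741) = √(10726 + 1575*√2)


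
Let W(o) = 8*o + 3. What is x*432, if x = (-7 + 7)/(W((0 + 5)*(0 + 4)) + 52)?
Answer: 0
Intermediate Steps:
W(o) = 3 + 8*o
x = 0 (x = (-7 + 7)/((3 + 8*((0 + 5)*(0 + 4))) + 52) = 0/((3 + 8*(5*4)) + 52) = 0/((3 + 8*20) + 52) = 0/((3 + 160) + 52) = 0/(163 + 52) = 0/215 = 0*(1/215) = 0)
x*432 = 0*432 = 0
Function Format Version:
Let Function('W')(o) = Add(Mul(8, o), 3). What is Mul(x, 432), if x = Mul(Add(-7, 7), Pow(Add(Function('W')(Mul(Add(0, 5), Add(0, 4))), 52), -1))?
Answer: 0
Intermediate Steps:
Function('W')(o) = Add(3, Mul(8, o))
x = 0 (x = Mul(Add(-7, 7), Pow(Add(Add(3, Mul(8, Mul(Add(0, 5), Add(0, 4)))), 52), -1)) = Mul(0, Pow(Add(Add(3, Mul(8, Mul(5, 4))), 52), -1)) = Mul(0, Pow(Add(Add(3, Mul(8, 20)), 52), -1)) = Mul(0, Pow(Add(Add(3, 160), 52), -1)) = Mul(0, Pow(Add(163, 52), -1)) = Mul(0, Pow(215, -1)) = Mul(0, Rational(1, 215)) = 0)
Mul(x, 432) = Mul(0, 432) = 0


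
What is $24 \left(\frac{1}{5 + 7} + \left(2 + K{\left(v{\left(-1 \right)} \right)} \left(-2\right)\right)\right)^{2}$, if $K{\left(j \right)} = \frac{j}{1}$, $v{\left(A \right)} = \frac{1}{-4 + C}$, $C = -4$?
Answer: $\frac{392}{3} \approx 130.67$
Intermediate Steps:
$v{\left(A \right)} = - \frac{1}{8}$ ($v{\left(A \right)} = \frac{1}{-4 - 4} = \frac{1}{-8} = - \frac{1}{8}$)
$K{\left(j \right)} = j$ ($K{\left(j \right)} = j 1 = j$)
$24 \left(\frac{1}{5 + 7} + \left(2 + K{\left(v{\left(-1 \right)} \right)} \left(-2\right)\right)\right)^{2} = 24 \left(\frac{1}{5 + 7} + \left(2 - - \frac{1}{4}\right)\right)^{2} = 24 \left(\frac{1}{12} + \left(2 + \frac{1}{4}\right)\right)^{2} = 24 \left(\frac{1}{12} + \frac{9}{4}\right)^{2} = 24 \left(\frac{7}{3}\right)^{2} = 24 \cdot \frac{49}{9} = \frac{392}{3}$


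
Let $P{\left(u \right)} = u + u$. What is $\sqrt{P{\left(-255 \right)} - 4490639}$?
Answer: $i \sqrt{4491149} \approx 2119.2 i$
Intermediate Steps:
$P{\left(u \right)} = 2 u$
$\sqrt{P{\left(-255 \right)} - 4490639} = \sqrt{2 \left(-255\right) - 4490639} = \sqrt{-510 - 4490639} = \sqrt{-4491149} = i \sqrt{4491149}$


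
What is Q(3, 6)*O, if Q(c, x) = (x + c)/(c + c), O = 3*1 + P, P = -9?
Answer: -9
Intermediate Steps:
O = -6 (O = 3*1 - 9 = 3 - 9 = -6)
Q(c, x) = (c + x)/(2*c) (Q(c, x) = (c + x)/((2*c)) = (c + x)*(1/(2*c)) = (c + x)/(2*c))
Q(3, 6)*O = ((½)*(3 + 6)/3)*(-6) = ((½)*(⅓)*9)*(-6) = (3/2)*(-6) = -9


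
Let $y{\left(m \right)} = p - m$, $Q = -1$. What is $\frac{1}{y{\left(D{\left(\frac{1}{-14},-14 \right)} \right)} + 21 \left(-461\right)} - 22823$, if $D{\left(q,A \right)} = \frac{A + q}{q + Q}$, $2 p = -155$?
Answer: $- \frac{6690539657}{293149} \approx -22823.0$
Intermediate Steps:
$p = - \frac{155}{2}$ ($p = \frac{1}{2} \left(-155\right) = - \frac{155}{2} \approx -77.5$)
$D{\left(q,A \right)} = \frac{A + q}{-1 + q}$ ($D{\left(q,A \right)} = \frac{A + q}{q - 1} = \frac{A + q}{-1 + q}$)
$y{\left(m \right)} = - \frac{155}{2} - m$
$\frac{1}{y{\left(D{\left(\frac{1}{-14},-14 \right)} \right)} + 21 \left(-461\right)} - 22823 = \frac{1}{\left(- \frac{155}{2} - \frac{-14 + \frac{1}{-14}}{-1 + \frac{1}{-14}}\right) + 21 \left(-461\right)} - 22823 = \frac{1}{\left(- \frac{155}{2} - \frac{-14 - \frac{1}{14}}{-1 - \frac{1}{14}}\right) - 9681} - 22823 = \frac{1}{\left(- \frac{155}{2} - \frac{1}{- \frac{15}{14}} \left(- \frac{197}{14}\right)\right) - 9681} - 22823 = \frac{1}{\left(- \frac{155}{2} - \left(- \frac{14}{15}\right) \left(- \frac{197}{14}\right)\right) - 9681} - 22823 = \frac{1}{\left(- \frac{155}{2} - \frac{197}{15}\right) - 9681} - 22823 = \frac{1}{- \frac{2719}{30} - 9681} - 22823 = \frac{1}{- \frac{293149}{30}} - 22823 = - \frac{30}{293149} - 22823 = - \frac{6690539657}{293149}$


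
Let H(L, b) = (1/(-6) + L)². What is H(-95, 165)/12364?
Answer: 326041/445104 ≈ 0.73250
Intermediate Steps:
H(L, b) = (-⅙ + L)²
H(-95, 165)/12364 = ((-1 + 6*(-95))²/36)/12364 = ((-1 - 570)²/36)*(1/12364) = ((1/36)*(-571)²)*(1/12364) = ((1/36)*326041)*(1/12364) = (326041/36)*(1/12364) = 326041/445104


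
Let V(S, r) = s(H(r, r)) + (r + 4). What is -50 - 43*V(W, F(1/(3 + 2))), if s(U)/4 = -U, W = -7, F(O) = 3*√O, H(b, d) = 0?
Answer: -222 - 129*√5/5 ≈ -279.69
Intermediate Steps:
s(U) = -4*U (s(U) = 4*(-U) = -4*U)
V(S, r) = 4 + r (V(S, r) = -4*0 + (r + 4) = 0 + (4 + r) = 4 + r)
-50 - 43*V(W, F(1/(3 + 2))) = -50 - 43*(4 + 3*√(1/(3 + 2))) = -50 - 43*(4 + 3*√(1/5)) = -50 - 43*(4 + 3*√(⅕)) = -50 - 43*(4 + 3*(√5/5)) = -50 - 43*(4 + 3*√5/5) = -50 + (-172 - 129*√5/5) = -222 - 129*√5/5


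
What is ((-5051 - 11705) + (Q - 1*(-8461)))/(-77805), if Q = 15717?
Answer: -2474/25935 ≈ -0.095392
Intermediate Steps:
((-5051 - 11705) + (Q - 1*(-8461)))/(-77805) = ((-5051 - 11705) + (15717 - 1*(-8461)))/(-77805) = (-16756 + (15717 + 8461))*(-1/77805) = (-16756 + 24178)*(-1/77805) = 7422*(-1/77805) = -2474/25935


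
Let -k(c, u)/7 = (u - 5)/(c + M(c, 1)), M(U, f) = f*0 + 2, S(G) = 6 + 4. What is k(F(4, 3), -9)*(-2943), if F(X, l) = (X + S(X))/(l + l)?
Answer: -865242/13 ≈ -66557.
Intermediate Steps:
S(G) = 10
M(U, f) = 2 (M(U, f) = 0 + 2 = 2)
F(X, l) = (10 + X)/(2*l) (F(X, l) = (X + 10)/(l + l) = (10 + X)/((2*l)) = (10 + X)*(1/(2*l)) = (10 + X)/(2*l))
k(c, u) = -7*(-5 + u)/(2 + c) (k(c, u) = -7*(u - 5)/(c + 2) = -7*(-5 + u)/(2 + c))
k(F(4, 3), -9)*(-2943) = (7*(5 - 1*(-9))/(2 + (1/2)*(10 + 4)/3))*(-2943) = (7*(5 + 9)/(2 + (1/2)*(1/3)*14))*(-2943) = (7*14/(2 + 7/3))*(-2943) = (7*14/(13/3))*(-2943) = (7*(3/13)*14)*(-2943) = (294/13)*(-2943) = -865242/13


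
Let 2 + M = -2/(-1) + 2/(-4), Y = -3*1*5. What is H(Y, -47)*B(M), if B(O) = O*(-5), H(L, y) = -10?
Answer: -25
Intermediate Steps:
Y = -15 (Y = -3*5 = -15)
M = -½ (M = -2 + (-2/(-1) + 2/(-4)) = -2 + (-2*(-1) + 2*(-¼)) = -2 + (2 - ½) = -2 + 3/2 = -½ ≈ -0.50000)
B(O) = -5*O
H(Y, -47)*B(M) = -(-50)*(-1)/2 = -10*5/2 = -25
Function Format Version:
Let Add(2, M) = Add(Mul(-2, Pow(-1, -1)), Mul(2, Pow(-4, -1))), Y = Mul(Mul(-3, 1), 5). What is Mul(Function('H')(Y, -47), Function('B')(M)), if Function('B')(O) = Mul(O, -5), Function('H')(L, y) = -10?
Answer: -25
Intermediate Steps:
Y = -15 (Y = Mul(-3, 5) = -15)
M = Rational(-1, 2) (M = Add(-2, Add(Mul(-2, Pow(-1, -1)), Mul(2, Pow(-4, -1)))) = Add(-2, Add(Mul(-2, -1), Mul(2, Rational(-1, 4)))) = Add(-2, Add(2, Rational(-1, 2))) = Add(-2, Rational(3, 2)) = Rational(-1, 2) ≈ -0.50000)
Function('B')(O) = Mul(-5, O)
Mul(Function('H')(Y, -47), Function('B')(M)) = Mul(-10, Mul(-5, Rational(-1, 2))) = Mul(-10, Rational(5, 2)) = -25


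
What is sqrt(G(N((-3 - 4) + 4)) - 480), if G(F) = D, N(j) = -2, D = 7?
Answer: I*sqrt(473) ≈ 21.749*I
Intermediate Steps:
G(F) = 7
sqrt(G(N((-3 - 4) + 4)) - 480) = sqrt(7 - 480) = sqrt(-473) = I*sqrt(473)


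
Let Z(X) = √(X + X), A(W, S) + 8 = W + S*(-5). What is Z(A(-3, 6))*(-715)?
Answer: -715*I*√82 ≈ -6474.6*I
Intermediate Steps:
A(W, S) = -8 + W - 5*S (A(W, S) = -8 + (W + S*(-5)) = -8 + (W - 5*S) = -8 + W - 5*S)
Z(X) = √2*√X (Z(X) = √(2*X) = √2*√X)
Z(A(-3, 6))*(-715) = (√2*√(-8 - 3 - 5*6))*(-715) = (√2*√(-8 - 3 - 30))*(-715) = (√2*√(-41))*(-715) = (√2*(I*√41))*(-715) = (I*√82)*(-715) = -715*I*√82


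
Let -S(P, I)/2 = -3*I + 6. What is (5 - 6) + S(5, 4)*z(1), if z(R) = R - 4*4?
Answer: -181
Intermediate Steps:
S(P, I) = -12 + 6*I (S(P, I) = -2*(-3*I + 6) = -2*(6 - 3*I) = -12 + 6*I)
z(R) = -16 + R (z(R) = R - 16 = -16 + R)
(5 - 6) + S(5, 4)*z(1) = (5 - 6) + (-12 + 6*4)*(-16 + 1) = -1 + (-12 + 24)*(-15) = -1 + 12*(-15) = -1 - 180 = -181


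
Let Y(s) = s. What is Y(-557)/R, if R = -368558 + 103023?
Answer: 557/265535 ≈ 0.0020977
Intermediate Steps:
R = -265535
Y(-557)/R = -557/(-265535) = -557*(-1/265535) = 557/265535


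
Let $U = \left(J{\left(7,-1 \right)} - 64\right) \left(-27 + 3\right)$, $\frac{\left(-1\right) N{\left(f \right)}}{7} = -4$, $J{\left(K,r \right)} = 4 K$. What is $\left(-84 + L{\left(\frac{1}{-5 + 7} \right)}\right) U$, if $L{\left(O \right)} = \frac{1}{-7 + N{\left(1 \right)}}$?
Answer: $- \frac{507744}{7} \approx -72535.0$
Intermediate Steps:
$N{\left(f \right)} = 28$ ($N{\left(f \right)} = \left(-7\right) \left(-4\right) = 28$)
$L{\left(O \right)} = \frac{1}{21}$ ($L{\left(O \right)} = \frac{1}{-7 + 28} = \frac{1}{21}$)
$U = 864$ ($U = \left(4 \cdot 7 - 64\right) \left(-27 + 3\right) = \left(28 - 64\right) \left(-24\right) = \left(-36\right) \left(-24\right) = 864$)
$\left(-84 + L{\left(\frac{1}{-5 + 7} \right)}\right) U = \left(-84 + \frac{1}{21}\right) 864 = \left(- \frac{1763}{21}\right) 864 = - \frac{507744}{7}$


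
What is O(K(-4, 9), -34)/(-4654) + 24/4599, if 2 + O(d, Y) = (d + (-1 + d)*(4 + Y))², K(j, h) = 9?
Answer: -81762115/7134582 ≈ -11.460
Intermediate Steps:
O(d, Y) = -2 + (d + (-1 + d)*(4 + Y))²
O(K(-4, 9), -34)/(-4654) + 24/4599 = (-2 + (-4 - 1*(-34) + 5*9 - 34*9)²)/(-4654) + 24/4599 = (-2 + (-4 + 34 + 45 - 306)²)*(-1/4654) + 24*(1/4599) = (-2 + (-231)²)*(-1/4654) + 8/1533 = (-2 + 53361)*(-1/4654) + 8/1533 = 53359*(-1/4654) + 8/1533 = -53359/4654 + 8/1533 = -81762115/7134582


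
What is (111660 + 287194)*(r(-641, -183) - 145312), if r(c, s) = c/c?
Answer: -57957873594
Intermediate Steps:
r(c, s) = 1
(111660 + 287194)*(r(-641, -183) - 145312) = (111660 + 287194)*(1 - 145312) = 398854*(-145311) = -57957873594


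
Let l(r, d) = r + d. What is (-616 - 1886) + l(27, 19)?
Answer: -2456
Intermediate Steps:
l(r, d) = d + r
(-616 - 1886) + l(27, 19) = (-616 - 1886) + (19 + 27) = -2502 + 46 = -2456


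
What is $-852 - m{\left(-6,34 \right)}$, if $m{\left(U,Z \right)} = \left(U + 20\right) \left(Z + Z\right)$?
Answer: $-1804$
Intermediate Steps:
$m{\left(U,Z \right)} = 2 Z \left(20 + U\right)$ ($m{\left(U,Z \right)} = \left(20 + U\right) 2 Z = 2 Z \left(20 + U\right)$)
$-852 - m{\left(-6,34 \right)} = -852 - 2 \cdot 34 \left(20 - 6\right) = -852 - 2 \cdot 34 \cdot 14 = -852 - 952 = -1804$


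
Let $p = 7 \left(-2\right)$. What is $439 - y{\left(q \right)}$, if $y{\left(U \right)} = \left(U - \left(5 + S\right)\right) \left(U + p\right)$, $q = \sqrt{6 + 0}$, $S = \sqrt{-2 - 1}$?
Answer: $363 + 19 \sqrt{6} - 14 i \sqrt{3} + 3 i \sqrt{2} \approx 409.54 - 20.006 i$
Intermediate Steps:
$S = i \sqrt{3}$ ($S = \sqrt{-3} = i \sqrt{3} \approx 1.732 i$)
$p = -14$
$q = \sqrt{6} \approx 2.4495$
$y{\left(U \right)} = \left(-14 + U\right) \left(-5 + U - i \sqrt{3}\right)$ ($y{\left(U \right)} = \left(U - \left(5 + i \sqrt{3}\right)\right) \left(U - 14\right) = \left(U - \left(5 + i \sqrt{3}\right)\right) \left(-14 + U\right) = \left(-5 + U - i \sqrt{3}\right) \left(-14 + U\right) = \left(-14 + U\right) \left(-5 + U - i \sqrt{3}\right)$)
$439 - y{\left(q \right)} = 439 - \left(70 + \left(\sqrt{6}\right)^{2} - 19 \sqrt{6} + 14 i \sqrt{3} - i \sqrt{6} \sqrt{3}\right) = 439 - \left(70 + 6 - 19 \sqrt{6} + 14 i \sqrt{3} - 3 i \sqrt{2}\right) = 439 - \left(76 - 19 \sqrt{6} - 3 i \sqrt{2} + 14 i \sqrt{3}\right) = 363 + 19 \sqrt{6} - 14 i \sqrt{3} + 3 i \sqrt{2}$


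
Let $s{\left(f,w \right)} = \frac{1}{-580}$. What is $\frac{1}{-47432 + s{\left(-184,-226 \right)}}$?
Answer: $- \frac{580}{27510561} \approx -2.1083 \cdot 10^{-5}$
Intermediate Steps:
$s{\left(f,w \right)} = - \frac{1}{580}$
$\frac{1}{-47432 + s{\left(-184,-226 \right)}} = \frac{1}{-47432 - \frac{1}{580}} = \frac{1}{- \frac{27510561}{580}} = - \frac{580}{27510561}$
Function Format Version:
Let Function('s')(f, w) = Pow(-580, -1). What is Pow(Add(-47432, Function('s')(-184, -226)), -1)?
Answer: Rational(-580, 27510561) ≈ -2.1083e-5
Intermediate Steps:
Function('s')(f, w) = Rational(-1, 580)
Pow(Add(-47432, Function('s')(-184, -226)), -1) = Pow(Add(-47432, Rational(-1, 580)), -1) = Pow(Rational(-27510561, 580), -1) = Rational(-580, 27510561)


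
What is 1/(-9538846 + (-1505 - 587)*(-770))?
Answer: -1/7928006 ≈ -1.2614e-7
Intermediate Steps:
1/(-9538846 + (-1505 - 587)*(-770)) = 1/(-9538846 - 2092*(-770)) = 1/(-9538846 + 1610840) = 1/(-7928006) = -1/7928006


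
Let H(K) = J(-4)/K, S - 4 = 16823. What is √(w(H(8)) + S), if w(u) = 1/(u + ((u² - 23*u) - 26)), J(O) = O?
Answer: 7*√1195399/59 ≈ 129.72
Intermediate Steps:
S = 16827 (S = 4 + 16823 = 16827)
H(K) = -4/K
w(u) = 1/(-26 + u² - 22*u) (w(u) = 1/(u + (-26 + u² - 23*u)) = 1/(-26 + u² - 22*u))
√(w(H(8)) + S) = √(1/(-26 + (-4/8)² - (-88)/8) + 16827) = √(1/(-26 + (-4*⅛)² - (-88)/8) + 16827) = √(1/(-26 + (-½)² - 22*(-½)) + 16827) = √(1/(-26 + ¼ + 11) + 16827) = √(1/(-59/4) + 16827) = √(-4/59 + 16827) = √(992789/59) = 7*√1195399/59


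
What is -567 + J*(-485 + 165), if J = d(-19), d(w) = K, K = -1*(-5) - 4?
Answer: -887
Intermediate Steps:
K = 1 (K = 5 - 4 = 1)
d(w) = 1
J = 1
-567 + J*(-485 + 165) = -567 + 1*(-485 + 165) = -567 + 1*(-320) = -567 - 320 = -887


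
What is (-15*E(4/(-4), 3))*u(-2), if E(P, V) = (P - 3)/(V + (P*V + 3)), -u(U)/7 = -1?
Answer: 140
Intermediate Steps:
u(U) = 7 (u(U) = -7*(-1) = 7)
E(P, V) = (-3 + P)/(3 + V + P*V) (E(P, V) = (-3 + P)/(V + (3 + P*V)) = (-3 + P)/(3 + V + P*V))
(-15*E(4/(-4), 3))*u(-2) = -15*(-3 + 4/(-4))/(3 + 3 + (4/(-4))*3)*7 = -15*(-3 + 4*(-¼))/(3 + 3 + (4*(-¼))*3)*7 = -15*(-3 - 1)/(3 + 3 - 1*3)*7 = -15*(-4)/(3 + 3 - 3)*7 = -15*(-4)/3*7 = -5*(-4)*7 = -15*(-4/3)*7 = 20*7 = 140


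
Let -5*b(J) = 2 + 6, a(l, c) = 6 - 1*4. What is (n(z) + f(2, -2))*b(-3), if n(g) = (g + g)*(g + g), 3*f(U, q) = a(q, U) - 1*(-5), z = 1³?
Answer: -152/15 ≈ -10.133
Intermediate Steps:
z = 1
a(l, c) = 2 (a(l, c) = 6 - 4 = 2)
f(U, q) = 7/3 (f(U, q) = (2 - 1*(-5))/3 = (2 + 5)/3 = (⅓)*7 = 7/3)
n(g) = 4*g² (n(g) = (2*g)*(2*g) = 4*g²)
b(J) = -8/5 (b(J) = -(2 + 6)/5 = -⅕*8 = -8/5)
(n(z) + f(2, -2))*b(-3) = (4*1² + 7/3)*(-8/5) = (4*1 + 7/3)*(-8/5) = (4 + 7/3)*(-8/5) = (19/3)*(-8/5) = -152/15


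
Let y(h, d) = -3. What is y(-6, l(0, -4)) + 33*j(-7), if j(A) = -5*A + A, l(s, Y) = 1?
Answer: 921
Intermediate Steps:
j(A) = -4*A
y(-6, l(0, -4)) + 33*j(-7) = -3 + 33*(-4*(-7)) = -3 + 33*28 = -3 + 924 = 921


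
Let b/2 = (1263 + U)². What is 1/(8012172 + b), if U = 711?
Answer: 1/15805524 ≈ 6.3269e-8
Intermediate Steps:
b = 7793352 (b = 2*(1263 + 711)² = 2*1974² = 2*3896676 = 7793352)
1/(8012172 + b) = 1/(8012172 + 7793352) = 1/15805524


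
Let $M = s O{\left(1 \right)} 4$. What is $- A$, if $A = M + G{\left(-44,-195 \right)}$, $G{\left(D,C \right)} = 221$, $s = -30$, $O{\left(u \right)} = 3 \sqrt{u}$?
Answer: $139$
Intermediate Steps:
$M = -360$ ($M = - 30 \cdot 3 \sqrt{1} \cdot 4 = - 30 \cdot 3 \cdot 1 \cdot 4 = - 30 \cdot 3 \cdot 4 = \left(-30\right) 12 = -360$)
$A = -139$ ($A = -360 + 221 = -139$)
$- A = \left(-1\right) \left(-139\right) = 139$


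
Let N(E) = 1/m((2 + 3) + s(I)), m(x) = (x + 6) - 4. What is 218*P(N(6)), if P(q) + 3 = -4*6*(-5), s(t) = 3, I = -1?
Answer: 25506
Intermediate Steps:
m(x) = 2 + x (m(x) = (6 + x) - 4 = 2 + x)
N(E) = ⅒ (N(E) = 1/(2 + ((2 + 3) + 3)) = 1/(2 + (5 + 3)) = 1/(2 + 8) = 1/10 = ⅒)
P(q) = 117 (P(q) = -3 - 4*6*(-5) = -3 - 24*(-5) = -3 + 120 = 117)
218*P(N(6)) = 218*117 = 25506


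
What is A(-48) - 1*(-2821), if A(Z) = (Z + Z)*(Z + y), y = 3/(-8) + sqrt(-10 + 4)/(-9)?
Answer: 7465 + 32*I*sqrt(6)/3 ≈ 7465.0 + 26.128*I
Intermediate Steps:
y = -3/8 - I*sqrt(6)/9 (y = 3*(-1/8) + sqrt(-6)*(-1/9) = -3/8 + (I*sqrt(6))*(-1/9) = -3/8 - I*sqrt(6)/9 ≈ -0.375 - 0.27217*I)
A(Z) = 2*Z*(-3/8 + Z - I*sqrt(6)/9) (A(Z) = (Z + Z)*(Z + (-3/8 - I*sqrt(6)/9)) = (2*Z)*(-3/8 + Z - I*sqrt(6)/9) = 2*Z*(-3/8 + Z - I*sqrt(6)/9))
A(-48) - 1*(-2821) = (1/36)*(-48)*(-27 + 72*(-48) - 8*I*sqrt(6)) - 1*(-2821) = (1/36)*(-48)*(-27 - 3456 - 8*I*sqrt(6)) + 2821 = (1/36)*(-48)*(-3483 - 8*I*sqrt(6)) + 2821 = (4644 + 32*I*sqrt(6)/3) + 2821 = 7465 + 32*I*sqrt(6)/3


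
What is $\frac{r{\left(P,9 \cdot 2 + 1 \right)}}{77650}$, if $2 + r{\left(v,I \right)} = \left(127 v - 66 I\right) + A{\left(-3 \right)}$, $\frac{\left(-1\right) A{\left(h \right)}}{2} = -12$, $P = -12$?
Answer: $- \frac{1378}{38825} \approx -0.035493$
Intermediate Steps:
$A{\left(h \right)} = 24$ ($A{\left(h \right)} = \left(-2\right) \left(-12\right) = 24$)
$r{\left(v,I \right)} = 22 - 66 I + 127 v$ ($r{\left(v,I \right)} = -2 - \left(-24 - 127 v + 66 I\right) = -2 + \left(24 - 66 I + 127 v\right) = 22 - 66 I + 127 v$)
$\frac{r{\left(P,9 \cdot 2 + 1 \right)}}{77650} = \frac{22 - 66 \left(9 \cdot 2 + 1\right) + 127 \left(-12\right)}{77650} = \left(22 - 66 \left(18 + 1\right) - 1524\right) \frac{1}{77650} = \left(22 - 1254 - 1524\right) \frac{1}{77650} = \left(-2756\right) \frac{1}{77650} = - \frac{1378}{38825}$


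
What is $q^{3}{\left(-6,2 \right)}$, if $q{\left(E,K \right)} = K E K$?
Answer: $-13824$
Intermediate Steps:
$q{\left(E,K \right)} = E K^{2}$ ($q{\left(E,K \right)} = E K K = E K^{2}$)
$q^{3}{\left(-6,2 \right)} = \left(- 6 \cdot 2^{2}\right)^{3} = \left(\left(-6\right) 4\right)^{3} = \left(-24\right)^{3} = -13824$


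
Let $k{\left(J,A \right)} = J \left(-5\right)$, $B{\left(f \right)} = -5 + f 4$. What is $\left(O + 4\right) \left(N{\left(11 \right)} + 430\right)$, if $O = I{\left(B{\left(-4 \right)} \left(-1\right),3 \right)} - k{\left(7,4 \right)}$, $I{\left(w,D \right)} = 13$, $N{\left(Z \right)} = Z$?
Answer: $22932$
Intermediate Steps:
$B{\left(f \right)} = -5 + 4 f$
$k{\left(J,A \right)} = - 5 J$
$O = 48$ ($O = 13 - \left(-5\right) 7 = 13 - -35 = 13 + 35 = 48$)
$\left(O + 4\right) \left(N{\left(11 \right)} + 430\right) = \left(48 + 4\right) \left(11 + 430\right) = 52 \cdot 441 = 22932$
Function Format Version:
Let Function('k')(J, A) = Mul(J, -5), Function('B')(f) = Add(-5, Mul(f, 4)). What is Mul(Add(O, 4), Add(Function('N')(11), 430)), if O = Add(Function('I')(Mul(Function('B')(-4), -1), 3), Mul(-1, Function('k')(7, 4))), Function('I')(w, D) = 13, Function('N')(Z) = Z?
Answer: 22932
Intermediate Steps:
Function('B')(f) = Add(-5, Mul(4, f))
Function('k')(J, A) = Mul(-5, J)
O = 48 (O = Add(13, Mul(-1, Mul(-5, 7))) = Add(13, Mul(-1, -35)) = Add(13, 35) = 48)
Mul(Add(O, 4), Add(Function('N')(11), 430)) = Mul(Add(48, 4), Add(11, 430)) = Mul(52, 441) = 22932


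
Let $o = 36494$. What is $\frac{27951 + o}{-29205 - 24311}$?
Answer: $- \frac{64445}{53516} \approx -1.2042$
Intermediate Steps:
$\frac{27951 + o}{-29205 - 24311} = \frac{27951 + 36494}{-29205 - 24311} = \frac{64445}{-53516} = 64445 \left(- \frac{1}{53516}\right) = - \frac{64445}{53516}$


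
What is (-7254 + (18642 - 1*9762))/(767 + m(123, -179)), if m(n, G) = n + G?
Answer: 542/237 ≈ 2.2869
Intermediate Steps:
m(n, G) = G + n
(-7254 + (18642 - 1*9762))/(767 + m(123, -179)) = (-7254 + (18642 - 1*9762))/(767 + (-179 + 123)) = (-7254 + (18642 - 9762))/(767 - 56) = (-7254 + 8880)/711 = 1626*(1/711) = 542/237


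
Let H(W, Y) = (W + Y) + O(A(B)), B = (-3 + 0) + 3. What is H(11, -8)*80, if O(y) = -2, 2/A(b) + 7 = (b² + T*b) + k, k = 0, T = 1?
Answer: 80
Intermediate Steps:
B = 0 (B = -3 + 3 = 0)
A(b) = 2/(-7 + b + b²) (A(b) = 2/(-7 + ((b² + 1*b) + 0)) = 2/(-7 + ((b² + b) + 0)) = 2/(-7 + ((b + b²) + 0)) = 2/(-7 + (b + b²)) = 2/(-7 + b + b²))
H(W, Y) = -2 + W + Y (H(W, Y) = (W + Y) - 2 = -2 + W + Y)
H(11, -8)*80 = (-2 + 11 - 8)*80 = 1*80 = 80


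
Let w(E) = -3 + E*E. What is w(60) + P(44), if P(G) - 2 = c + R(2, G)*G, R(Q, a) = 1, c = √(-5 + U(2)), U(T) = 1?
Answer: 3643 + 2*I ≈ 3643.0 + 2.0*I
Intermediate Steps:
w(E) = -3 + E²
c = 2*I (c = √(-5 + 1) = √(-4) = 2*I ≈ 2.0*I)
P(G) = 2 + G + 2*I (P(G) = 2 + (2*I + 1*G) = 2 + (2*I + G) = 2 + (G + 2*I) = 2 + G + 2*I)
w(60) + P(44) = (-3 + 60²) + (2 + 44 + 2*I) = (-3 + 3600) + (46 + 2*I) = 3597 + (46 + 2*I) = 3643 + 2*I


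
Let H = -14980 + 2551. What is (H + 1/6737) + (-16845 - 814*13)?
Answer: -268509871/6737 ≈ -39856.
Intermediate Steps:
H = -12429
(H + 1/6737) + (-16845 - 814*13) = (-12429 + 1/6737) + (-16845 - 814*13) = (-12429 + 1/6737) + (-16845 - 10582) = -83734172/6737 - 27427 = -268509871/6737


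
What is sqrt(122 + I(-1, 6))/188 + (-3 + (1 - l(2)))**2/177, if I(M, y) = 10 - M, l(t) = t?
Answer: 16/177 + sqrt(133)/188 ≈ 0.15174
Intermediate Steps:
sqrt(122 + I(-1, 6))/188 + (-3 + (1 - l(2)))**2/177 = sqrt(122 + (10 - 1*(-1)))/188 + (-3 + (1 - 1*2))**2/177 = sqrt(122 + (10 + 1))*(1/188) + (-3 + (1 - 2))**2*(1/177) = sqrt(122 + 11)*(1/188) + (-3 - 1)**2*(1/177) = sqrt(133)*(1/188) + (-4)**2*(1/177) = sqrt(133)/188 + 16*(1/177) = sqrt(133)/188 + 16/177 = 16/177 + sqrt(133)/188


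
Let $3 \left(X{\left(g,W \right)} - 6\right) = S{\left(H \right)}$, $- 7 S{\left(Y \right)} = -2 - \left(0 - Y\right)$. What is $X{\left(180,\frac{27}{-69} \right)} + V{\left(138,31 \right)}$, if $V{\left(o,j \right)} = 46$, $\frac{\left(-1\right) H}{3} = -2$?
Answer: $\frac{1088}{21} \approx 51.81$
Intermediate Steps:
$H = 6$ ($H = \left(-3\right) \left(-2\right) = 6$)
$S{\left(Y \right)} = \frac{2}{7} - \frac{Y}{7}$ ($S{\left(Y \right)} = - \frac{-2 - \left(0 - Y\right)}{7} = - \frac{-2 - - Y}{7} = - \frac{-2 + Y}{7} = \frac{2}{7} - \frac{Y}{7}$)
$X{\left(g,W \right)} = \frac{122}{21}$ ($X{\left(g,W \right)} = 6 + \frac{\frac{2}{7} - \frac{6}{7}}{3} = 6 + \frac{1}{3} \left(- \frac{4}{7}\right) = 6 - \frac{4}{21} = \frac{122}{21}$)
$X{\left(180,\frac{27}{-69} \right)} + V{\left(138,31 \right)} = \frac{122}{21} + 46 = \frac{1088}{21}$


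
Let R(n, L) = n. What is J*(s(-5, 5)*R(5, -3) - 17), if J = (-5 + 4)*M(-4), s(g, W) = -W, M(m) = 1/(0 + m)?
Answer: -21/2 ≈ -10.500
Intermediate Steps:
M(m) = 1/m
J = ¼ (J = (-5 + 4)/(-4) = -1*(-¼) = ¼ ≈ 0.25000)
J*(s(-5, 5)*R(5, -3) - 17) = (-1*5*5 - 17)/4 = (-5*5 - 17)/4 = (-25 - 17)/4 = (¼)*(-42) = -21/2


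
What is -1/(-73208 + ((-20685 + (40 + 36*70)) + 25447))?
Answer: 1/65886 ≈ 1.5178e-5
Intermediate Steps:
-1/(-73208 + ((-20685 + (40 + 36*70)) + 25447)) = -1/(-73208 + ((-20685 + (40 + 2520)) + 25447)) = -1/(-73208 + ((-20685 + 2560) + 25447)) = -1/(-73208 + (-18125 + 25447)) = -1/(-73208 + 7322) = -1/(-65886) = -1*(-1/65886) = 1/65886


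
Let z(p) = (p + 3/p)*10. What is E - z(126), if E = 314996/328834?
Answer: -395271677/313887 ≈ -1259.3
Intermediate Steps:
E = 14318/14947 (E = 314996*(1/328834) = 14318/14947 ≈ 0.95792)
z(p) = 10*p + 30/p
E - z(126) = 14318/14947 - (10*126 + 30/126) = 14318/14947 - (1260 + 30*(1/126)) = 14318/14947 - (1260 + 5/21) = 14318/14947 - 1*26465/21 = 14318/14947 - 26465/21 = -395271677/313887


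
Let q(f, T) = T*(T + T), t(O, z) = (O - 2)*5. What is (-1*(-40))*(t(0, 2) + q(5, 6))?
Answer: 2480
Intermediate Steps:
t(O, z) = -10 + 5*O (t(O, z) = (-2 + O)*5 = -10 + 5*O)
q(f, T) = 2*T**2 (q(f, T) = T*(2*T) = 2*T**2)
(-1*(-40))*(t(0, 2) + q(5, 6)) = (-1*(-40))*((-10 + 5*0) + 2*6**2) = 40*((-10 + 0) + 2*36) = 40*(-10 + 72) = 40*62 = 2480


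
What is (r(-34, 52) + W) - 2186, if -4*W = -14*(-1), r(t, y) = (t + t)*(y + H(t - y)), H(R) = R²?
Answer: -1017307/2 ≈ -5.0865e+5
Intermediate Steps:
r(t, y) = 2*t*(y + (t - y)²) (r(t, y) = (t + t)*(y + (t - y)²) = (2*t)*(y + (t - y)²) = 2*t*(y + (t - y)²))
W = -7/2 (W = -(-7)*(-1)/2 = -¼*14 = -7/2 ≈ -3.5000)
(r(-34, 52) + W) - 2186 = (2*(-34)*(52 + (-34 - 1*52)²) - 7/2) - 2186 = (2*(-34)*(52 + (-34 - 52)²) - 7/2) - 2186 = (2*(-34)*(52 + (-86)²) - 7/2) - 2186 = (2*(-34)*(52 + 7396) - 7/2) - 2186 = (2*(-34)*7448 - 7/2) - 2186 = (-506464 - 7/2) - 2186 = -1012935/2 - 2186 = -1017307/2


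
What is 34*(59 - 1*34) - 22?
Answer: 828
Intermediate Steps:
34*(59 - 1*34) - 22 = 34*(59 - 34) - 22 = 34*25 - 22 = 850 - 22 = 828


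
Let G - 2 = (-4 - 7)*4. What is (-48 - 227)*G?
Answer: 11550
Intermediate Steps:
G = -42 (G = 2 + (-4 - 7)*4 = 2 - 11*4 = 2 - 44 = -42)
(-48 - 227)*G = (-48 - 227)*(-42) = -275*(-42) = 11550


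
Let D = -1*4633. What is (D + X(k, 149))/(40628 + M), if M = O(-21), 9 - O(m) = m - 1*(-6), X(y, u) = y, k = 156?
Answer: -4477/40652 ≈ -0.11013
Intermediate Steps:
D = -4633
O(m) = 3 - m (O(m) = 9 - (m - 1*(-6)) = 9 - (m + 6) = 9 - (6 + m) = 9 + (-6 - m) = 3 - m)
M = 24 (M = 3 - 1*(-21) = 3 + 21 = 24)
(D + X(k, 149))/(40628 + M) = (-4633 + 156)/(40628 + 24) = -4477/40652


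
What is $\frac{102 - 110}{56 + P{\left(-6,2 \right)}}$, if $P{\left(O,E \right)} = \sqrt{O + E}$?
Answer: $- \frac{112}{785} + \frac{4 i}{785} \approx -0.14268 + 0.0050955 i$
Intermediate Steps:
$P{\left(O,E \right)} = \sqrt{E + O}$
$\frac{102 - 110}{56 + P{\left(-6,2 \right)}} = \frac{102 - 110}{56 + \sqrt{2 - 6}} = \frac{1}{56 + \sqrt{-4}} \left(-8\right) = \frac{1}{56 + 2 i} \left(-8\right) = \frac{56 - 2 i}{3140} \left(-8\right) = - \frac{2 \left(56 - 2 i\right)}{785}$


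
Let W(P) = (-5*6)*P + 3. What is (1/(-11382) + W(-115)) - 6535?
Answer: -35079325/11382 ≈ -3082.0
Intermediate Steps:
W(P) = 3 - 30*P (W(P) = -30*P + 3 = 3 - 30*P)
(1/(-11382) + W(-115)) - 6535 = (1/(-11382) + (3 - 30*(-115))) - 6535 = (-1/11382 + (3 + 3450)) - 6535 = (-1/11382 + 3453) - 6535 = 39302045/11382 - 6535 = -35079325/11382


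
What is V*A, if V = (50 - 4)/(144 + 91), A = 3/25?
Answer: 138/5875 ≈ 0.023489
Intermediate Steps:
A = 3/25 (A = 3*(1/25) = 3/25 ≈ 0.12000)
V = 46/235 ≈ 0.19574
V*A = (46/235)*(3/25) = 138/5875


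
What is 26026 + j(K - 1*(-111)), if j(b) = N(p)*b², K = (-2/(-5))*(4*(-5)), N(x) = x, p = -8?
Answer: -58846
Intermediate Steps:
K = -8 (K = -⅕*(-2)*(-20) = (⅖)*(-20) = -8)
j(b) = -8*b²
26026 + j(K - 1*(-111)) = 26026 - 8*(-8 - 1*(-111))² = 26026 - 8*(-8 + 111)² = 26026 - 8*103² = 26026 - 8*10609 = 26026 - 84872 = -58846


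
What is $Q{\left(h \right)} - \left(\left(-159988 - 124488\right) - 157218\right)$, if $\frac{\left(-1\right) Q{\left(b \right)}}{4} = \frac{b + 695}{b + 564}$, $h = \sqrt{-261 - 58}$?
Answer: $\frac{140640425814}{318415} + \frac{524 i \sqrt{319}}{318415} \approx 4.4169 \cdot 10^{5} + 0.029392 i$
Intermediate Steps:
$h = i \sqrt{319}$ ($h = \sqrt{-319} = i \sqrt{319} \approx 17.861 i$)
$Q{\left(b \right)} = - \frac{4 \left(695 + b\right)}{564 + b}$ ($Q{\left(b \right)} = - 4 \frac{b + 695}{b + 564} = - 4 \frac{695 + b}{564 + b} = - \frac{4 \left(695 + b\right)}{564 + b}$)
$Q{\left(h \right)} - \left(\left(-159988 - 124488\right) - 157218\right) = \frac{4 \left(-695 - i \sqrt{319}\right)}{564 + i \sqrt{319}} - \left(\left(-159988 - 124488\right) - 157218\right) = \frac{4 \left(-695 - i \sqrt{319}\right)}{564 + i \sqrt{319}} - \left(-284476 - 157218\right) = \frac{4 \left(-695 - i \sqrt{319}\right)}{564 + i \sqrt{319}} - -441694 = \frac{4 \left(-695 - i \sqrt{319}\right)}{564 + i \sqrt{319}} + 441694 = 441694 + \frac{4 \left(-695 - i \sqrt{319}\right)}{564 + i \sqrt{319}}$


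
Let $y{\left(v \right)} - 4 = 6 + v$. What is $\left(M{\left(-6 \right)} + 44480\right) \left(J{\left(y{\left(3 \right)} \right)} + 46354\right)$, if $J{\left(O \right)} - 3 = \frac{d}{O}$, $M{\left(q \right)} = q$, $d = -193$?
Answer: $\frac{26793272352}{13} \approx 2.061 \cdot 10^{9}$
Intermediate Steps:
$y{\left(v \right)} = 10 + v$ ($y{\left(v \right)} = 4 + \left(6 + v\right) = 10 + v$)
$J{\left(O \right)} = 3 - \frac{193}{O}$
$\left(M{\left(-6 \right)} + 44480\right) \left(J{\left(y{\left(3 \right)} \right)} + 46354\right) = \left(-6 + 44480\right) \left(\left(3 - \frac{193}{10 + 3}\right) + 46354\right) = 44474 \left(\left(3 - \frac{193}{13}\right) + 46354\right) = 44474 \left(- \frac{154}{13} + 46354\right) = 44474 \cdot \frac{602448}{13} = \frac{26793272352}{13}$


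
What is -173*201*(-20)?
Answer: 695460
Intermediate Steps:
-173*201*(-20) = -34773*(-20) = 695460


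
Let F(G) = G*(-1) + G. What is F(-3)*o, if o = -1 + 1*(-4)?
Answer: 0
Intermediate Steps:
o = -5 (o = -1 - 4 = -5)
F(G) = 0 (F(G) = -G + G = 0)
F(-3)*o = 0*(-5) = 0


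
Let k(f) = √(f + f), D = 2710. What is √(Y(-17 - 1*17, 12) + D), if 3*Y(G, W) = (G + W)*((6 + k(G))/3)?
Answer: √(24258 - 44*I*√17)/3 ≈ 51.917 - 0.19413*I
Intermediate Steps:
k(f) = √2*√f (k(f) = √(2*f) = √2*√f)
Y(G, W) = (2 + √2*√G/3)*(G + W)/3 (Y(G, W) = ((G + W)*((6 + √2*√G)/3))/3 = ((G + W)*(2 + √2*√G/3))/3 = ((2 + √2*√G/3)*(G + W))/3 = (2 + √2*√G/3)*(G + W)/3)
√(Y(-17 - 1*17, 12) + D) = √((2*(-17 - 1*17)/3 + (⅔)*12 + √2*(-17 - 1*17)^(3/2)/9 + (⅑)*12*√2*√(-17 - 1*17)) + 2710) = √((2*(-17 - 17)/3 + 8 + √2*(-17 - 17)^(3/2)/9 + (⅑)*12*√2*√(-17 - 17)) + 2710) = √(((⅔)*(-34) + 8 + √2*(-34)^(3/2)/9 + (⅑)*12*√2*√(-34)) + 2710) = √((-68/3 + 8 + √2*(-34*I*√34)/9 + (⅑)*12*√2*(I*√34)) + 2710) = √((-68/3 + 8 - 68*I*√17/9 + 8*I*√17/3) + 2710) = √((-44/3 - 44*I*√17/9) + 2710) = √(8086/3 - 44*I*√17/9)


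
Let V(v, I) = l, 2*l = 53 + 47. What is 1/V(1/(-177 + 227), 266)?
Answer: 1/50 ≈ 0.020000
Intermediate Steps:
l = 50 (l = (53 + 47)/2 = (½)*100 = 50)
V(v, I) = 50
1/V(1/(-177 + 227), 266) = 1/50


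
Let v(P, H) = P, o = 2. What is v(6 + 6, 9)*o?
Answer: 24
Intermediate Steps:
v(6 + 6, 9)*o = (6 + 6)*2 = 12*2 = 24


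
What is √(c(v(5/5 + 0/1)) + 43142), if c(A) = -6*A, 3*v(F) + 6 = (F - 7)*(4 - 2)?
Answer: √43178 ≈ 207.79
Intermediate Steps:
v(F) = -20/3 + 2*F/3 (v(F) = -2 + ((F - 7)*(4 - 2))/3 = -2 + ((-7 + F)*2)/3 = -2 + (-14 + 2*F)/3 = -2 + (-14/3 + 2*F/3) = -20/3 + 2*F/3)
√(c(v(5/5 + 0/1)) + 43142) = √(-6*(-20/3 + 2*(5/5 + 0/1)/3) + 43142) = √(-6*(-20/3 + 2*(5*(⅕) + 0*1)/3) + 43142) = √(-6*(-20/3 + 2*(1 + 0)/3) + 43142) = √(-6*(-20/3 + (⅔)*1) + 43142) = √(-6*(-20/3 + ⅔) + 43142) = √(-6*(-6) + 43142) = √(36 + 43142) = √43178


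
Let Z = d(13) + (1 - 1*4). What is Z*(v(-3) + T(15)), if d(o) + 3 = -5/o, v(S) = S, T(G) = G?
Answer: -996/13 ≈ -76.615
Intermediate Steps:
d(o) = -3 - 5/o
Z = -83/13 (Z = (-3 - 5/13) + (1 - 1*4) = (-3 - 5*1/13) + (1 - 4) = (-3 - 5/13) - 3 = -44/13 - 3 = -83/13 ≈ -6.3846)
Z*(v(-3) + T(15)) = -83*(-3 + 15)/13 = -83/13*12 = -996/13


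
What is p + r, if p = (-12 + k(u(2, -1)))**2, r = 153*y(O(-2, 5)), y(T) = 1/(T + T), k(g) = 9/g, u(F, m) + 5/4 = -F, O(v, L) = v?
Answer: 121599/676 ≈ 179.88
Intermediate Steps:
u(F, m) = -5/4 - F
y(T) = 1/(2*T)
r = -153/4 (r = 153*((1/2)/(-2)) = 153*((1/2)*(-1/2)) = 153*(-1/4) = -153/4 ≈ -38.250)
p = 36864/169 (p = (-12 + 9/(-5/4 - 1*2))**2 = (-12 + 9/(-5/4 - 2))**2 = (-12 + 9/(-13/4))**2 = (-12 + 9*(-4/13))**2 = (-12 - 36/13)**2 = (-192/13)**2 = 36864/169 ≈ 218.13)
p + r = 36864/169 - 153/4 = 121599/676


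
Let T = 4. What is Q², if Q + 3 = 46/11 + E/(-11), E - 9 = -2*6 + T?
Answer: 144/121 ≈ 1.1901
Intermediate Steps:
E = 1 (E = 9 + (-2*6 + 4) = 9 + (-12 + 4) = 9 - 8 = 1)
Q = 12/11 (Q = -3 + (46/11 + 1/(-11)) = -3 + (46*(1/11) + 1*(-1/11)) = -3 + (46/11 - 1/11) = -3 + 45/11 = 12/11 ≈ 1.0909)
Q² = (12/11)² = 144/121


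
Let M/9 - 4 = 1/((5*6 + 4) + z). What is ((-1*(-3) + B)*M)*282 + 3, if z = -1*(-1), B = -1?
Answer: 715821/35 ≈ 20452.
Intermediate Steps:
z = 1
M = 1269/35 (M = 36 + 9/((5*6 + 4) + 1) = 36 + 9/((30 + 4) + 1) = 36 + 9/(34 + 1) = 36 + 9/35 = 1269/35 ≈ 36.257)
((-1*(-3) + B)*M)*282 + 3 = ((-1*(-3) - 1)*(1269/35))*282 + 3 = ((3 - 1)*(1269/35))*282 + 3 = (2*(1269/35))*282 + 3 = (2538/35)*282 + 3 = 715716/35 + 3 = 715821/35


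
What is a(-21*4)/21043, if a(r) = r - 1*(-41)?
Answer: -43/21043 ≈ -0.0020434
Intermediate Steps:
a(r) = 41 + r (a(r) = r + 41 = 41 + r)
a(-21*4)/21043 = (41 - 21*4)/21043 = (41 - 84)*(1/21043) = -43*1/21043 = -43/21043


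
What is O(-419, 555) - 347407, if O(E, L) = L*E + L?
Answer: -579397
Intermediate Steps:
O(E, L) = L + E*L (O(E, L) = E*L + L = L + E*L)
O(-419, 555) - 347407 = 555*(1 - 419) - 347407 = 555*(-418) - 347407 = -231990 - 347407 = -579397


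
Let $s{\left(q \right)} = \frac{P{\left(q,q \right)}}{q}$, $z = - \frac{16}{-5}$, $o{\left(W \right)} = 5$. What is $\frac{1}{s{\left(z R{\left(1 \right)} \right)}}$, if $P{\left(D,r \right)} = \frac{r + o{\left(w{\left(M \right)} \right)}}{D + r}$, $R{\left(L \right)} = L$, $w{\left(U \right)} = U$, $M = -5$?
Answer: $\frac{512}{205} \approx 2.4976$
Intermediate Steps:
$P{\left(D,r \right)} = \frac{5 + r}{D + r}$ ($P{\left(D,r \right)} = \frac{r + 5}{D + r} = \frac{5 + r}{D + r}$)
$z = \frac{16}{5}$ ($z = \left(-16\right) \left(- \frac{1}{5}\right) = \frac{16}{5} \approx 3.2$)
$s{\left(q \right)} = \frac{5 + q}{2 q^{2}}$ ($s{\left(q \right)} = \frac{\frac{1}{q + q} \left(5 + q\right)}{q} = \frac{\frac{1}{2 q} \left(5 + q\right)}{q} = \frac{\frac{1}{2} \frac{1}{q} \left(5 + q\right)}{q} = \frac{5 + q}{2 q^{2}}$)
$\frac{1}{s{\left(z R{\left(1 \right)} \right)}} = \frac{1}{\frac{1}{2} \frac{1}{\frac{256}{25}} \left(5 + \frac{16}{5} \cdot 1\right)} = \frac{1}{\frac{1}{2} \frac{1}{\frac{256}{25}} \left(5 + \frac{16}{5}\right)} = \frac{1}{\frac{1}{2} \cdot \frac{25}{256} \cdot \frac{41}{5}} = \frac{1}{\frac{205}{512}} = \frac{512}{205}$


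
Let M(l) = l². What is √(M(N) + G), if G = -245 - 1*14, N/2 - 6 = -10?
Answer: I*√195 ≈ 13.964*I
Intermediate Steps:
N = -8 (N = 12 + 2*(-10) = 12 - 20 = -8)
G = -259 (G = -245 - 14 = -259)
√(M(N) + G) = √((-8)² - 259) = √(64 - 259) = √(-195) = I*√195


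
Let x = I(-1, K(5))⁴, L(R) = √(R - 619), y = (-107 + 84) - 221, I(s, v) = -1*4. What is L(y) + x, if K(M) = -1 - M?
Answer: 256 + I*√863 ≈ 256.0 + 29.377*I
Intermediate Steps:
I(s, v) = -4
y = -244 (y = -23 - 221 = -244)
L(R) = √(-619 + R)
x = 256 (x = (-4)⁴ = 256)
L(y) + x = √(-619 - 244) + 256 = √(-863) + 256 = I*√863 + 256 = 256 + I*√863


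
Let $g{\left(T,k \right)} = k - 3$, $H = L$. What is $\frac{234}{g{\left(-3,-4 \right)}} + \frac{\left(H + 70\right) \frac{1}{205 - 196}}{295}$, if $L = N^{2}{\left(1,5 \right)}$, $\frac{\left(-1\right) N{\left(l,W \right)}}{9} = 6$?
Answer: $- \frac{600368}{18585} \approx -32.304$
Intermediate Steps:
$N{\left(l,W \right)} = -54$ ($N{\left(l,W \right)} = \left(-9\right) 6 = -54$)
$L = 2916$ ($L = \left(-54\right)^{2} = 2916$)
$H = 2916$
$g{\left(T,k \right)} = -3 + k$
$\frac{234}{g{\left(-3,-4 \right)}} + \frac{\left(H + 70\right) \frac{1}{205 - 196}}{295} = \frac{234}{-3 - 4} + \frac{\left(2916 + 70\right) \frac{1}{205 - 196}}{295} = \frac{234}{-7} + \frac{2986}{9} \cdot \frac{1}{295} = 234 \left(- \frac{1}{7}\right) + 2986 \cdot \frac{1}{9} \cdot \frac{1}{295} = - \frac{234}{7} + \frac{2986}{9} \cdot \frac{1}{295} = - \frac{234}{7} + \frac{2986}{2655} = - \frac{600368}{18585}$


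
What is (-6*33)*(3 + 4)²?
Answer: -9702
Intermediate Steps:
(-6*33)*(3 + 4)² = -198*7² = -198*49 = -9702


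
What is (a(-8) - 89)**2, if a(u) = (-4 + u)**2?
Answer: 3025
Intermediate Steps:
(a(-8) - 89)**2 = ((-4 - 8)**2 - 89)**2 = ((-12)**2 - 89)**2 = (144 - 89)**2 = 55**2 = 3025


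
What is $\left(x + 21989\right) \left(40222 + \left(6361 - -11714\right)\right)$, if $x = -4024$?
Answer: $1047305605$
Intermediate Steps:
$\left(x + 21989\right) \left(40222 + \left(6361 - -11714\right)\right) = \left(-4024 + 21989\right) \left(40222 + \left(6361 - -11714\right)\right) = 17965 \left(40222 + \left(6361 + 11714\right)\right) = 17965 \left(40222 + 18075\right) = 17965 \cdot 58297 = 1047305605$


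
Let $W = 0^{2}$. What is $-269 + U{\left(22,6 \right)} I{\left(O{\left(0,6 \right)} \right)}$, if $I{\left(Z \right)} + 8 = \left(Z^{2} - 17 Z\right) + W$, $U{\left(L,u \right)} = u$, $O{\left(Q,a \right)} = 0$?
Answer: $-317$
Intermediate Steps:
$W = 0$
$I{\left(Z \right)} = -8 + Z^{2} - 17 Z$ ($I{\left(Z \right)} = -8 + \left(\left(Z^{2} - 17 Z\right) + 0\right) = -8 + \left(Z^{2} - 17 Z\right) = -8 + Z^{2} - 17 Z$)
$-269 + U{\left(22,6 \right)} I{\left(O{\left(0,6 \right)} \right)} = -269 + 6 \left(-8 + 0^{2} - 0\right) = -269 + 6 \left(-8 + 0 + 0\right) = -269 + 6 \left(-8\right) = -269 - 48 = -317$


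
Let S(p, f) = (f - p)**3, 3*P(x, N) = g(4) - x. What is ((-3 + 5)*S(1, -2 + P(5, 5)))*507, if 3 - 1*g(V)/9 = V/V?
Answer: 21632/9 ≈ 2403.6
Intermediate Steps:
g(V) = 18 (g(V) = 27 - 9*V/V = 27 - 9*1 = 27 - 9 = 18)
P(x, N) = 6 - x/3 (P(x, N) = (18 - x)/3 = 6 - x/3)
((-3 + 5)*S(1, -2 + P(5, 5)))*507 = ((-3 + 5)*((-2 + (6 - 1/3*5)) - 1*1)**3)*507 = (2*((-2 + (6 - 5/3)) - 1)**3)*507 = (2*((-2 + 13/3) - 1)**3)*507 = (2*(7/3 - 1)**3)*507 = (2*(4/3)**3)*507 = (2*(64/27))*507 = (128/27)*507 = 21632/9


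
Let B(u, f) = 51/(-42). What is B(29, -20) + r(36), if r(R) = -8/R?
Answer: -181/126 ≈ -1.4365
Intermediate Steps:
B(u, f) = -17/14 (B(u, f) = 51*(-1/42) = -17/14)
B(29, -20) + r(36) = -17/14 - 8/36 = -17/14 - 8*1/36 = -17/14 - 2/9 = -181/126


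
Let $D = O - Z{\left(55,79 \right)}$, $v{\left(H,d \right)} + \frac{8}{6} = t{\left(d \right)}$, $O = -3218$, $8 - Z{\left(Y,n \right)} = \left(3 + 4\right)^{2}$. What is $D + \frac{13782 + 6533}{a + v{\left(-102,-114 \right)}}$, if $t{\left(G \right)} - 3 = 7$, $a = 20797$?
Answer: $- \frac{198237864}{62417} \approx -3176.0$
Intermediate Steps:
$t{\left(G \right)} = 10$ ($t{\left(G \right)} = 3 + 7 = 10$)
$Z{\left(Y,n \right)} = -41$ ($Z{\left(Y,n \right)} = 8 - \left(3 + 4\right)^{2} = 8 - 7^{2} = 8 - 49 = -41$)
$v{\left(H,d \right)} = \frac{26}{3}$ ($v{\left(H,d \right)} = - \frac{4}{3} + 10 = \frac{26}{3}$)
$D = -3177$ ($D = -3218 - -41 = -3218 + 41 = -3177$)
$D + \frac{13782 + 6533}{a + v{\left(-102,-114 \right)}} = -3177 + \frac{13782 + 6533}{20797 + \frac{26}{3}} = -3177 + \frac{20315}{\frac{62417}{3}} = -3177 + 20315 \cdot \frac{3}{62417} = -3177 + \frac{60945}{62417} = - \frac{198237864}{62417}$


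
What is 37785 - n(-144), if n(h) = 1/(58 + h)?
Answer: 3249511/86 ≈ 37785.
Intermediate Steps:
37785 - n(-144) = 37785 - 1/(58 - 144) = 37785 - 1/(-86) = 37785 - 1*(-1/86) = 37785 + 1/86 = 3249511/86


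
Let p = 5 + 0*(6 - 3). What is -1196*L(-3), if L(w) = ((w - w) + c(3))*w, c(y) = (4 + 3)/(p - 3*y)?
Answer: -6279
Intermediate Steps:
p = 5 (p = 5 + 0*3 = 5 + 0 = 5)
c(y) = 7/(5 - 3*y) (c(y) = (4 + 3)/(5 - 3*y) = 7/(5 - 3*y))
L(w) = -7*w/4 (L(w) = ((w - w) - 7/(-5 + 3*3))*w = (0 - 7/(-5 + 9))*w = (0 - 7/4)*w = -7*w/4)
-1196*L(-3) = -(-2093)*(-3) = -1196*21/4 = -6279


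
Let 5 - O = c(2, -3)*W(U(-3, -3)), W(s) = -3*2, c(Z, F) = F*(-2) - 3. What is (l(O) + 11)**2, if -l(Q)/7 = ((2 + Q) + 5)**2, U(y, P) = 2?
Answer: 39551521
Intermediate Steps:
c(Z, F) = -3 - 2*F (c(Z, F) = -2*F - 3 = -3 - 2*F)
W(s) = -6
O = 23 (O = 5 - (-3 - 2*(-3))*(-6) = 5 - (-3 + 6)*(-6) = 5 - 3*(-6) = 5 - 1*(-18) = 5 + 18 = 23)
l(Q) = -7*(7 + Q)**2 (l(Q) = -7*((2 + Q) + 5)**2 = -7*(7 + Q)**2)
(l(O) + 11)**2 = (-7*(7 + 23)**2 + 11)**2 = (-7*30**2 + 11)**2 = (-7*900 + 11)**2 = (-6300 + 11)**2 = (-6289)**2 = 39551521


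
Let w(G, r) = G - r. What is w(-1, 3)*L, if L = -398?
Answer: 1592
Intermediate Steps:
w(-1, 3)*L = (-1 - 1*3)*(-398) = (-1 - 3)*(-398) = -4*(-398) = 1592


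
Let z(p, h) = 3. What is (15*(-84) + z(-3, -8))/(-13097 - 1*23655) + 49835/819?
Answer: 1832565403/30099888 ≈ 60.883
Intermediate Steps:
(15*(-84) + z(-3, -8))/(-13097 - 1*23655) + 49835/819 = (15*(-84) + 3)/(-13097 - 1*23655) + 49835/819 = (-1260 + 3)/(-13097 - 23655) + 49835*(1/819) = -1257/(-36752) + 49835/819 = -1257*(-1/36752) + 49835/819 = 1257/36752 + 49835/819 = 1832565403/30099888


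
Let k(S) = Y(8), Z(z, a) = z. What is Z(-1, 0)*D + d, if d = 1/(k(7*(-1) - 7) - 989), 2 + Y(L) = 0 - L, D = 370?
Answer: -369631/999 ≈ -370.00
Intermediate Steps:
Y(L) = -2 - L (Y(L) = -2 + (0 - L) = -2 - L)
k(S) = -10 (k(S) = -2 - 1*8 = -2 - 8 = -10)
d = -1/999 (d = 1/(-10 - 989) = 1/(-999) = -1/999 ≈ -0.0010010)
Z(-1, 0)*D + d = -1*370 - 1/999 = -370 - 1/999 = -369631/999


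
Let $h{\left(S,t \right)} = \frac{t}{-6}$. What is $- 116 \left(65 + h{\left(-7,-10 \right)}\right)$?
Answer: $- \frac{23200}{3} \approx -7733.3$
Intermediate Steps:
$h{\left(S,t \right)} = - \frac{t}{6}$ ($h{\left(S,t \right)} = t \left(- \frac{1}{6}\right) = - \frac{t}{6}$)
$- 116 \left(65 + h{\left(-7,-10 \right)}\right) = - 116 \left(65 - - \frac{5}{3}\right) = - 116 \left(65 + \frac{5}{3}\right) = \left(-116\right) \frac{200}{3} = - \frac{23200}{3}$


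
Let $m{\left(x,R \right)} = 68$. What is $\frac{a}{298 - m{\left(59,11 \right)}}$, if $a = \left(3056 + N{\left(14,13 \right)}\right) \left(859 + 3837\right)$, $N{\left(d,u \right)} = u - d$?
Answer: $\frac{1434628}{23} \approx 62375.0$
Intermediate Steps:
$a = 14346280$ ($a = \left(3056 + \left(13 - 14\right)\right) \left(859 + 3837\right) = \left(3056 + \left(13 - 14\right)\right) 4696 = \left(3056 - 1\right) 4696 = 3055 \cdot 4696 = 14346280$)
$\frac{a}{298 - m{\left(59,11 \right)}} = \frac{14346280}{298 - 68} = \frac{14346280}{230} = 14346280 \cdot \frac{1}{230} = \frac{1434628}{23}$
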